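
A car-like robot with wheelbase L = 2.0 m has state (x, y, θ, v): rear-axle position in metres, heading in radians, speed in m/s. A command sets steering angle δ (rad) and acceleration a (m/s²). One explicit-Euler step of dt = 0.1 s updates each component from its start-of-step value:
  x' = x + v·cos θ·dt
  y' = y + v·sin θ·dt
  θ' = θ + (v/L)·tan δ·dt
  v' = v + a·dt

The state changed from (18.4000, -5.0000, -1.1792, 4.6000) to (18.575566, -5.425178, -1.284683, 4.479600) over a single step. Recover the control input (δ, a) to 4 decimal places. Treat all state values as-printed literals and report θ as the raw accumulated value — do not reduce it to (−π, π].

a = (v'−v)/dt = (-0.120400)/0.1 = -1.2040
Δθ = θ'−θ = -0.105483;  (v·dt/L) = 4.6000·0.1/2.0 = 0.230000
tan δ = Δθ·L/(v·dt) = -0.458622  →  δ = -0.4300

δ = -0.4300, a = -1.2040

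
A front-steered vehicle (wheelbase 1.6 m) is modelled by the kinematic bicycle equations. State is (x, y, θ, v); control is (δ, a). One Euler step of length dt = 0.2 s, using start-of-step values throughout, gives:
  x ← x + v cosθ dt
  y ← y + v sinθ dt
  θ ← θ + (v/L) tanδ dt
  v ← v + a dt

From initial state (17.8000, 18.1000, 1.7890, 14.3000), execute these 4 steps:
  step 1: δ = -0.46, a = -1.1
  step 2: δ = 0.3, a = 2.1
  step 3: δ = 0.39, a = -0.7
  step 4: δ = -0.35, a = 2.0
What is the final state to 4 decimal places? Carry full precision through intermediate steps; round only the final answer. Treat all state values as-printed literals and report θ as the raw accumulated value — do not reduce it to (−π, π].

(17.6061, 28.3161, 1.5376, 14.7600)

after step 1 (δ=-0.46, a=-1.1): (17.180878, 20.892183, 0.903385, 14.080000)
after step 2 (δ=0.3, a=2.1): (18.923854, 23.103945, 1.447817, 14.500000)
after step 3 (δ=0.39, a=-0.7): (19.279595, 25.982043, 2.192854, 14.360000)
after step 4 (δ=-0.35, a=2.0): (17.606056, 28.316063, 1.537628, 14.760000)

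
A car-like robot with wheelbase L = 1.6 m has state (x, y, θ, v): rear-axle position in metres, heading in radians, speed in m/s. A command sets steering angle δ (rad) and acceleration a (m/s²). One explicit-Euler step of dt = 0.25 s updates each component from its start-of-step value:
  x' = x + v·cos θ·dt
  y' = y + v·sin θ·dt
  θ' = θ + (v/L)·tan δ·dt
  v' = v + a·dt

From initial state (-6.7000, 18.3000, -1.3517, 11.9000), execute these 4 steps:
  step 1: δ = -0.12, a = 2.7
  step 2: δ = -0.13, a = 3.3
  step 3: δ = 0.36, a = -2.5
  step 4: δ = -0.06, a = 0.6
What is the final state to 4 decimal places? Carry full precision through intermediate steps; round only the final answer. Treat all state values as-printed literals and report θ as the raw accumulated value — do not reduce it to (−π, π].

after step 1 (δ=-0.12, a=2.7): (-6.053391, 15.396120, -1.575902, 12.575000)
after step 2 (δ=-0.13, a=3.3): (-6.069442, 12.252411, -1.832781, 13.400000)
after step 3 (δ=0.36, a=-2.5): (-6.937084, 9.016719, -1.044687, 12.775000)
after step 4 (δ=-0.06, a=0.6): (-5.333271, 6.254868, -1.164597, 12.925000)

(-5.3333, 6.2549, -1.1646, 12.9250)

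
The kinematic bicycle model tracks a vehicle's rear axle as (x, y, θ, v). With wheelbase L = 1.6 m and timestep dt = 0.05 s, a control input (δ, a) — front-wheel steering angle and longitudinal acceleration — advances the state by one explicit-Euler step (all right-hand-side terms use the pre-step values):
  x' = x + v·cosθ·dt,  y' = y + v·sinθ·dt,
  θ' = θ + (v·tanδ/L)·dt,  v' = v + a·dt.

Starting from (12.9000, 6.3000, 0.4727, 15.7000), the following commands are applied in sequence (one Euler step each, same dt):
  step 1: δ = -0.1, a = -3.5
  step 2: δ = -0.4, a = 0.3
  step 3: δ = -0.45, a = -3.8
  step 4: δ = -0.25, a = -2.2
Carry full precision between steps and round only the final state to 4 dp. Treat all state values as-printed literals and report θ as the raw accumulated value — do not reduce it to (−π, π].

after step 1 (δ=-0.1, a=-3.5): (13.598919, 6.657404, 0.423473, 15.525000)
after step 2 (δ=-0.4, a=0.3): (14.306600, 6.976388, 0.218353, 15.540000)
after step 3 (δ=-0.45, a=-3.8): (15.065151, 7.144703, -0.016231, 15.350000)
after step 4 (δ=-0.25, a=-2.2): (15.832550, 7.132246, -0.138715, 15.240000)

(15.8325, 7.1322, -0.1387, 15.2400)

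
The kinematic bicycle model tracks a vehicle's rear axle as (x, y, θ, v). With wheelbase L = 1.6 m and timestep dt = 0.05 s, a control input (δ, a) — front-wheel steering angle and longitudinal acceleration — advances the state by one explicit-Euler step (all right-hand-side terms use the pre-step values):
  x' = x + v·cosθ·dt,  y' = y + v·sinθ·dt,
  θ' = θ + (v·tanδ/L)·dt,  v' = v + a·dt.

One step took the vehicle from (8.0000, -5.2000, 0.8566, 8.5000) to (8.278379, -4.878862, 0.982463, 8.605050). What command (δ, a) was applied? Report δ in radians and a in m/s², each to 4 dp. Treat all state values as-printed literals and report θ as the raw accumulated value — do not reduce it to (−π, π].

a = (v'−v)/dt = (0.105050)/0.05 = 2.1010
Δθ = θ'−θ = 0.125863;  (v·dt/L) = 8.5000·0.05/1.6 = 0.265625
tan δ = Δθ·L/(v·dt) = 0.473837  →  δ = 0.4425

δ = 0.4425, a = 2.1010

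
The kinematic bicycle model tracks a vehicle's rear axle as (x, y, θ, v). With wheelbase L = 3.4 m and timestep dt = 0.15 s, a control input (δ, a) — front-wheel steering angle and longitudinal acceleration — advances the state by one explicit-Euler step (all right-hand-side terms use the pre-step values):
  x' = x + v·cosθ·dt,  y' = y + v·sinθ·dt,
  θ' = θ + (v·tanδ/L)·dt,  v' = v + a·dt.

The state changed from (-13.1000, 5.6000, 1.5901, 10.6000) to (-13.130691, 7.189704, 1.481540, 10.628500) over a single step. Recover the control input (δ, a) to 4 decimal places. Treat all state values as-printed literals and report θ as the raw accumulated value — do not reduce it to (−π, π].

δ = -0.2281, a = 0.1900

a = (v'−v)/dt = (0.028500)/0.15 = 0.1900
Δθ = θ'−θ = -0.108560;  (v·dt/L) = 10.6000·0.15/3.4 = 0.467647
tan δ = Δθ·L/(v·dt) = -0.232141  →  δ = -0.2281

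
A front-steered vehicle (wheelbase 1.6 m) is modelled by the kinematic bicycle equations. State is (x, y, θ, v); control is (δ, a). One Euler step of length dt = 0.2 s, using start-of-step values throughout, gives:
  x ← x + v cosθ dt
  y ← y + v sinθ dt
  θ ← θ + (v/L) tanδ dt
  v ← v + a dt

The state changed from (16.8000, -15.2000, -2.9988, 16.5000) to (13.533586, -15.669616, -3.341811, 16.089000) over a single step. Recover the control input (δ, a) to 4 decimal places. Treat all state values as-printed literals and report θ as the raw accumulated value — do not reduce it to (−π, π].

δ = -0.1648, a = -2.0550

a = (v'−v)/dt = (-0.411000)/0.2 = -2.0550
Δθ = θ'−θ = -0.343011;  (v·dt/L) = 16.5000·0.2/1.6 = 2.062500
tan δ = Δθ·L/(v·dt) = -0.166308  →  δ = -0.1648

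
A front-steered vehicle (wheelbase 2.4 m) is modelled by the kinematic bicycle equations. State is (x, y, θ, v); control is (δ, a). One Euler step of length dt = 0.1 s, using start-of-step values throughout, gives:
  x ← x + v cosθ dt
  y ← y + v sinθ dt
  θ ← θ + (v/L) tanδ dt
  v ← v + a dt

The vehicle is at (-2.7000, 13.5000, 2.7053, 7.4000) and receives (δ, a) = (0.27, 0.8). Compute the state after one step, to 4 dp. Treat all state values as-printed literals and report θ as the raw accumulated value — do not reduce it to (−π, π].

x' = -2.7000 + 7.4000·cos(2.7053)·0.1 = -3.3707
y' = 13.5000 + 7.4000·sin(2.7053)·0.1 = 13.8127
θ' = 2.7053 + (7.4000/2.4)·tan(0.27)·0.1 = 2.7906
v' = 7.4000 + 0.8000·0.1 = 7.4800

(-3.3707, 13.8127, 2.7906, 7.4800)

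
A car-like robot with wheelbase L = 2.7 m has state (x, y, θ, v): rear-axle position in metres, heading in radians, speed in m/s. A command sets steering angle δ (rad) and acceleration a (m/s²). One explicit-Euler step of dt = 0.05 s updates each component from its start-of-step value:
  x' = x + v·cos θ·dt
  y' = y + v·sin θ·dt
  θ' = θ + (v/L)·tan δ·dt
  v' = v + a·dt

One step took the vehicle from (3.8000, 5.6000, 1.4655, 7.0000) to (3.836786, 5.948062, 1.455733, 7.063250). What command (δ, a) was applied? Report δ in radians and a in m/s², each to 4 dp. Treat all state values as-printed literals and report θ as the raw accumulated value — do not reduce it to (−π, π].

a = (v'−v)/dt = (0.063250)/0.05 = 1.2650
Δθ = θ'−θ = -0.009767;  (v·dt/L) = 7.0000·0.05/2.7 = 0.129630
tan δ = Δθ·L/(v·dt) = -0.075345  →  δ = -0.0752

δ = -0.0752, a = 1.2650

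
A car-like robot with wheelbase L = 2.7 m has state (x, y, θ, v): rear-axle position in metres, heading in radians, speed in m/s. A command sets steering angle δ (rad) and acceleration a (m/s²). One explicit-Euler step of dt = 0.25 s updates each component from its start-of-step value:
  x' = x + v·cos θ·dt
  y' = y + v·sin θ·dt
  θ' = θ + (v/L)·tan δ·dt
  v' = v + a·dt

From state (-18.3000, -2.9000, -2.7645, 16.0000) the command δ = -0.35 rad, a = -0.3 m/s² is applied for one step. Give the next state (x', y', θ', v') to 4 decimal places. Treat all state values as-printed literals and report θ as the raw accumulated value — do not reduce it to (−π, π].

x' = -18.3000 + 16.0000·cos(-2.7645)·0.25 = -22.0190
y' = -2.9000 + 16.0000·sin(-2.7645)·0.25 = -4.3729
θ' = -2.7645 + (16.0000/2.7)·tan(-0.35)·0.25 = -3.3053
v' = 16.0000 − 0.3000·0.25 = 15.9250

(-22.0190, -4.3729, -3.3053, 15.9250)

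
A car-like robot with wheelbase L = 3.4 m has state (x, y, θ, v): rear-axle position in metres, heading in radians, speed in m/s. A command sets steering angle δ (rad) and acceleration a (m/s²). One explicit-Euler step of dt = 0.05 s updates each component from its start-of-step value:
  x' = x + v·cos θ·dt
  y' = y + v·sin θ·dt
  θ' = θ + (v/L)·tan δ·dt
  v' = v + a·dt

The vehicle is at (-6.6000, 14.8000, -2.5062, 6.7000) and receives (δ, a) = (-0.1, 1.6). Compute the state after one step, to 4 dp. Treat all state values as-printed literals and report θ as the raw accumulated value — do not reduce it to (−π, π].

x' = -6.6000 + 6.7000·cos(-2.5062)·0.05 = -6.8696
y' = 14.8000 + 6.7000·sin(-2.5062)·0.05 = 14.6012
θ' = -2.5062 + (6.7000/3.4)·tan(-0.1)·0.05 = -2.5161
v' = 6.7000 + 1.6000·0.05 = 6.7800

(-6.8696, 14.6012, -2.5161, 6.7800)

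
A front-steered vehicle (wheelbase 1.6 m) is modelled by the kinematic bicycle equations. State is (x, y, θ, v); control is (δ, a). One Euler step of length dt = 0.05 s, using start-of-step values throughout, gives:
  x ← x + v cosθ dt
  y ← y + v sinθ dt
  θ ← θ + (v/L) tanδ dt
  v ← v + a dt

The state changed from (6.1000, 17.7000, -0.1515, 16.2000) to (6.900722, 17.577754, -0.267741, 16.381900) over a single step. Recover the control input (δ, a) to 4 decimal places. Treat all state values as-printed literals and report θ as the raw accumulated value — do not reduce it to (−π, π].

δ = -0.2257, a = 3.6380

a = (v'−v)/dt = (0.181900)/0.05 = 3.6380
Δθ = θ'−θ = -0.116241;  (v·dt/L) = 16.2000·0.05/1.6 = 0.506250
tan δ = Δθ·L/(v·dt) = -0.229612  →  δ = -0.2257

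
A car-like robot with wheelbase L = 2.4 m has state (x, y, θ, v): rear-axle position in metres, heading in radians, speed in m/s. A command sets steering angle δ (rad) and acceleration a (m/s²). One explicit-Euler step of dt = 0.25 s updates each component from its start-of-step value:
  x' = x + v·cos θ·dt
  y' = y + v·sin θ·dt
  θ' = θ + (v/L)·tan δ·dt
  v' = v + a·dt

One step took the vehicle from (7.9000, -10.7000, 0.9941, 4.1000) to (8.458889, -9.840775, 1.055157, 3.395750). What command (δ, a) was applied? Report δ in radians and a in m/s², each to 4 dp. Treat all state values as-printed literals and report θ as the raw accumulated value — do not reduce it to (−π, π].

a = (v'−v)/dt = (-0.704250)/0.25 = -2.8170
Δθ = θ'−θ = 0.061057;  (v·dt/L) = 4.1000·0.25/2.4 = 0.427083
tan δ = Δθ·L/(v·dt) = 0.142963  →  δ = 0.1420

δ = 0.1420, a = -2.8170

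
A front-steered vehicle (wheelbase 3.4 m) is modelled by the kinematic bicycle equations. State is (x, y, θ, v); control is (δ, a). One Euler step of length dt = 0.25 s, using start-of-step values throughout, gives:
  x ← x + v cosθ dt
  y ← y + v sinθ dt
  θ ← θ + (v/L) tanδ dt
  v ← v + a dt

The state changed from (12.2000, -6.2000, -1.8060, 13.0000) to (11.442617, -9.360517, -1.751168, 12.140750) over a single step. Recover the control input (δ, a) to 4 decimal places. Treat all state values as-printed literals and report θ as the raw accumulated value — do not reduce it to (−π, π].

a = (v'−v)/dt = (-0.859250)/0.25 = -3.4370
Δθ = θ'−θ = 0.054832;  (v·dt/L) = 13.0000·0.25/3.4 = 0.955882
tan δ = Δθ·L/(v·dt) = 0.057363  →  δ = 0.0573

δ = 0.0573, a = -3.4370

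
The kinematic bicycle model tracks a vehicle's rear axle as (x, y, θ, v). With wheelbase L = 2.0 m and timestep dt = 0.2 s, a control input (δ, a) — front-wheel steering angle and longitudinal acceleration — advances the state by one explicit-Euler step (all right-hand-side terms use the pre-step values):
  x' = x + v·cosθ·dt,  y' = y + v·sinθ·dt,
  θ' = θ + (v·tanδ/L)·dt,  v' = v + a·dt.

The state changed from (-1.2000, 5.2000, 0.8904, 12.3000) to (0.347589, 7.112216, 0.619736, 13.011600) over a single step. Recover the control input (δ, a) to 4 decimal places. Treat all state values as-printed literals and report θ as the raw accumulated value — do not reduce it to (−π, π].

δ = -0.2166, a = 3.5580

a = (v'−v)/dt = (0.711600)/0.2 = 3.5580
Δθ = θ'−θ = -0.270664;  (v·dt/L) = 12.3000·0.2/2.0 = 1.230000
tan δ = Δθ·L/(v·dt) = -0.220052  →  δ = -0.2166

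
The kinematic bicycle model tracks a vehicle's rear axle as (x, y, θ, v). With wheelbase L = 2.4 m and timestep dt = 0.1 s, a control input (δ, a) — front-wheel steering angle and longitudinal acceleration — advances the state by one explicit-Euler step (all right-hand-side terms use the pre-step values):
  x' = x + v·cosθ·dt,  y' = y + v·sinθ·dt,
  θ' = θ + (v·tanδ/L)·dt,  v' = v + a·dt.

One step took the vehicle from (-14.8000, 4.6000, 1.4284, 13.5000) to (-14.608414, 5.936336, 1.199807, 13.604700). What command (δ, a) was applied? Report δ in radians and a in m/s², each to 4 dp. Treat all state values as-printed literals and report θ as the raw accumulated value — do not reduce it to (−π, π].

a = (v'−v)/dt = (0.104700)/0.1 = 1.0470
Δθ = θ'−θ = -0.228593;  (v·dt/L) = 13.5000·0.1/2.4 = 0.562500
tan δ = Δθ·L/(v·dt) = -0.406388  →  δ = -0.3860

δ = -0.3860, a = 1.0470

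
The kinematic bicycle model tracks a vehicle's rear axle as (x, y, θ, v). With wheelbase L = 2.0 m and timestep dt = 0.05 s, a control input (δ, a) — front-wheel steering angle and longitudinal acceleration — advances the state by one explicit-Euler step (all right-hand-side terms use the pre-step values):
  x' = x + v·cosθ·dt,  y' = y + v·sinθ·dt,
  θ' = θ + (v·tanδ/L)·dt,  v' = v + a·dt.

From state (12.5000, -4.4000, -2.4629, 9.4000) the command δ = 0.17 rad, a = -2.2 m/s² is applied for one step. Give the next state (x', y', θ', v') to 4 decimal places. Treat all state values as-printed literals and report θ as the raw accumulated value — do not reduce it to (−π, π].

(12.1342, -4.6951, -2.4226, 9.2900)

x' = 12.5000 + 9.4000·cos(-2.4629)·0.05 = 12.1342
y' = -4.4000 + 9.4000·sin(-2.4629)·0.05 = -4.6951
θ' = -2.4629 + (9.4000/2.0)·tan(0.17)·0.05 = -2.4226
v' = 9.4000 − 2.2000·0.05 = 9.2900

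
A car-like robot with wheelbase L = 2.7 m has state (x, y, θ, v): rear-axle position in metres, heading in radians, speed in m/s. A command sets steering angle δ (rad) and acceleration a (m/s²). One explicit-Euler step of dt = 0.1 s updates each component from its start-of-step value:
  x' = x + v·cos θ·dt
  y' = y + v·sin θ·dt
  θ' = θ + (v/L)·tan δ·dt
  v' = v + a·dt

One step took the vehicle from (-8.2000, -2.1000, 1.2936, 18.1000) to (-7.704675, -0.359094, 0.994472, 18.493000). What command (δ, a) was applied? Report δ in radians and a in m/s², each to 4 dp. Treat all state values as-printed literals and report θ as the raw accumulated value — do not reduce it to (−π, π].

δ = -0.4197, a = 3.9300

a = (v'−v)/dt = (0.393000)/0.1 = 3.9300
Δθ = θ'−θ = -0.299128;  (v·dt/L) = 18.1000·0.1/2.7 = 0.670370
tan δ = Δθ·L/(v·dt) = -0.446213  →  δ = -0.4197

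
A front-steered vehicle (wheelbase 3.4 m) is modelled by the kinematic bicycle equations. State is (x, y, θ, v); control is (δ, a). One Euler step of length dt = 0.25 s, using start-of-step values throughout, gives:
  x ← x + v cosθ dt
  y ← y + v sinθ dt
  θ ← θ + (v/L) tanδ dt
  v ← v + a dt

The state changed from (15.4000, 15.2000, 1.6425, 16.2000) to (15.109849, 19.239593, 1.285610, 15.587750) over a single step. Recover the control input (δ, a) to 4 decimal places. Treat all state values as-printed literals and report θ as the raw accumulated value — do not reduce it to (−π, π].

δ = -0.2911, a = -2.4490

a = (v'−v)/dt = (-0.612250)/0.25 = -2.4490
Δθ = θ'−θ = -0.356890;  (v·dt/L) = 16.2000·0.25/3.4 = 1.191176
tan δ = Δθ·L/(v·dt) = -0.299611  →  δ = -0.2911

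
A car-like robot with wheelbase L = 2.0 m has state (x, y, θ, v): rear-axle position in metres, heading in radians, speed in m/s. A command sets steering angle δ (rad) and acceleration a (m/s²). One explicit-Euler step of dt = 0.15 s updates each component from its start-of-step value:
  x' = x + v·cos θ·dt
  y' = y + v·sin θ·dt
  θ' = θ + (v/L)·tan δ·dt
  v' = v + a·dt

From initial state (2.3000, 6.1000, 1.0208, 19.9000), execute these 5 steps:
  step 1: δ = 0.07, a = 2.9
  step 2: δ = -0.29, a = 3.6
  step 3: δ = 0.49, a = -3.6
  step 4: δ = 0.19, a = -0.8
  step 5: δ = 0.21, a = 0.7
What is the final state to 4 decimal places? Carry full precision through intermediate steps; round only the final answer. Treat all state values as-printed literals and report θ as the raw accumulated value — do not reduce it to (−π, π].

after step 1 (δ=0.07, a=2.9): (3.860212, 8.644791, 1.125446, 20.335000)
after step 2 (δ=-0.29, a=3.6): (5.174181, 11.397519, 0.670329, 20.875000)
after step 3 (δ=0.49, a=-3.6): (7.627882, 13.342790, 1.505415, 20.335000)
after step 4 (δ=0.19, a=-0.8): (7.827169, 16.386522, 1.798727, 20.215000)
after step 5 (δ=0.21, a=0.7): (7.141996, 19.340347, 2.121877, 20.320000)

(7.1420, 19.3403, 2.1219, 20.3200)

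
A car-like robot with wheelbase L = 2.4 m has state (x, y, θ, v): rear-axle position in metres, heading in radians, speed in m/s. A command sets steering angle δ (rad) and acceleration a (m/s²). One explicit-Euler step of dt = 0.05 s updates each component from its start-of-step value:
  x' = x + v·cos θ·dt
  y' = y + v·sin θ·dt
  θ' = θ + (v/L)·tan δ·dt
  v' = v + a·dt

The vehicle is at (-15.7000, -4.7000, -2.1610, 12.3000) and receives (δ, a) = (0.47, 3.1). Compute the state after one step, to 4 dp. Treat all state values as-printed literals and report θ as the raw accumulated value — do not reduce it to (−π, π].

x' = -15.7000 + 12.3000·cos(-2.1610)·0.05 = -16.0423
y' = -4.7000 + 12.3000·sin(-2.1610)·0.05 = -5.2110
θ' = -2.1610 + (12.3000/2.4)·tan(0.47)·0.05 = -2.0308
v' = 12.3000 + 3.1000·0.05 = 12.4550

(-16.0423, -5.2110, -2.0308, 12.4550)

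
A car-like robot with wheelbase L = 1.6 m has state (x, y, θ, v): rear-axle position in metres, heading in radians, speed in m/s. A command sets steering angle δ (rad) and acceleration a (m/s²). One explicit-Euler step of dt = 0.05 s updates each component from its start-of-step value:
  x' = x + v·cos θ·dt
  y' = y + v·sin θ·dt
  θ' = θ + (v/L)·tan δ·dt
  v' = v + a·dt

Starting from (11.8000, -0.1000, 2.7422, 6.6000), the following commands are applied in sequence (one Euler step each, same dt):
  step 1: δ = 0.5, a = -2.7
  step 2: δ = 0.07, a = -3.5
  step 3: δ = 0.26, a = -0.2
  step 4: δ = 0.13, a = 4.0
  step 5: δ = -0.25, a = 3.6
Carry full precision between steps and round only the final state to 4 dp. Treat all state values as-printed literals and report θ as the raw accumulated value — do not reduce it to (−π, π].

after step 1 (δ=0.5, a=-2.7): (11.495972, 0.028323, 2.854875, 6.465000)
after step 2 (δ=0.07, a=-3.5): (11.185918, 0.119740, 2.869040, 6.290000)
after step 3 (δ=0.26, a=-0.2): (10.883027, 0.204401, 2.921330, 6.280000)
after step 4 (δ=0.13, a=4.0): (10.576613, 0.273005, 2.946987, 6.480000)
after step 5 (δ=-0.25, a=3.6): (10.258729, 0.335660, 2.895281, 6.660000)

(10.2587, 0.3357, 2.8953, 6.6600)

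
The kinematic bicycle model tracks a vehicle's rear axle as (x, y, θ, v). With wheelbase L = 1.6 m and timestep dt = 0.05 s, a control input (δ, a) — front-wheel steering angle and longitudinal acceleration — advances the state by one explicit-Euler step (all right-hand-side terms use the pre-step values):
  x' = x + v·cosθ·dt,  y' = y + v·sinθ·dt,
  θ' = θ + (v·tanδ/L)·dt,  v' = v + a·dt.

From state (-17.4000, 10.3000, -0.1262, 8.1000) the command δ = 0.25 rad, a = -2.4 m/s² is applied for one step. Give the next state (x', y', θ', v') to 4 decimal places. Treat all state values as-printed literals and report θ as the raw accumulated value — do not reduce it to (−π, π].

x' = -17.4000 + 8.1000·cos(-0.1262)·0.05 = -16.9982
y' = 10.3000 + 8.1000·sin(-0.1262)·0.05 = 10.2490
θ' = -0.1262 + (8.1000/1.6)·tan(0.25)·0.05 = -0.0616
v' = 8.1000 − 2.4000·0.05 = 7.9800

(-16.9982, 10.2490, -0.0616, 7.9800)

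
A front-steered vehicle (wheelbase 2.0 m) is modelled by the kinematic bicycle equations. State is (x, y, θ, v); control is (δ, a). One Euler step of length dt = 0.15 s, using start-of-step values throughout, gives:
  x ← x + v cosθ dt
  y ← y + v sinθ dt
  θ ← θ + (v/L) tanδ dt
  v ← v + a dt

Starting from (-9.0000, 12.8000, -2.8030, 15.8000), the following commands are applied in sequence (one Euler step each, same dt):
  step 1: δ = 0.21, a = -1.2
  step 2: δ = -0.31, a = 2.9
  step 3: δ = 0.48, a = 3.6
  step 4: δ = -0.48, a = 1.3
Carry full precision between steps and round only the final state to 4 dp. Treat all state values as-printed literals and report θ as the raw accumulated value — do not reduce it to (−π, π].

(-17.1895, 8.3328, -2.9468, 16.7900)

after step 1 (δ=0.21, a=-1.2): (-11.235439, 12.012781, -2.550426, 15.620000)
after step 2 (δ=-0.31, a=2.9): (-13.180811, 10.706957, -2.925690, 16.055000)
after step 3 (δ=0.48, a=3.6): (-15.533149, 10.191039, -2.298809, 16.595000)
after step 4 (δ=-0.48, a=1.3): (-17.189466, 8.332819, -2.946775, 16.790000)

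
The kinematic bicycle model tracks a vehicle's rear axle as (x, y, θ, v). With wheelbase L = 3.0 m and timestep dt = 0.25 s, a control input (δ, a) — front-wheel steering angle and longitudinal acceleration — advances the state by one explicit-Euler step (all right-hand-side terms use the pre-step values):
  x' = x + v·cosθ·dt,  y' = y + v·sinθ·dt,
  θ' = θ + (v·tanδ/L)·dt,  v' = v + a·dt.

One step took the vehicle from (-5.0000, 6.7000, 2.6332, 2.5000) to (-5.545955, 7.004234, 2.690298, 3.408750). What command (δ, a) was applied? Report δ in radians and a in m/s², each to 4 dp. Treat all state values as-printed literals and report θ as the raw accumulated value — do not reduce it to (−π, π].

a = (v'−v)/dt = (0.908750)/0.25 = 3.6350
Δθ = θ'−θ = 0.057098;  (v·dt/L) = 2.5000·0.25/3.0 = 0.208333
tan δ = Δθ·L/(v·dt) = 0.274070  →  δ = 0.2675

δ = 0.2675, a = 3.6350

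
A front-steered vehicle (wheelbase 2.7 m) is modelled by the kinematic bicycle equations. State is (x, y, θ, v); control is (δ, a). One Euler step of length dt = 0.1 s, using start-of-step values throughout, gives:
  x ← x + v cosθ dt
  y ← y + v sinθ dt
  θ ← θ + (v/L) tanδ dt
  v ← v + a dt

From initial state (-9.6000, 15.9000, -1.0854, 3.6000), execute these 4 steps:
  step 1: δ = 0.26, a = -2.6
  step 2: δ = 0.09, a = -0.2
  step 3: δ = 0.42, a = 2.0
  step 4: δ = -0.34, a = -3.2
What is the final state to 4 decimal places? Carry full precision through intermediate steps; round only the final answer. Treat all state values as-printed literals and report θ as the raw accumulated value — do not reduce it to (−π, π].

after step 1 (δ=0.26, a=-2.6): (-9.432039, 15.581584, -1.049930, 3.340000)
after step 2 (δ=0.09, a=-0.2): (-9.265830, 15.291876, -1.038767, 3.320000)
after step 3 (δ=0.42, a=2.0): (-9.097412, 15.005765, -0.983855, 3.520000)
after step 4 (δ=-0.34, a=-3.2): (-8.902468, 14.712676, -1.029972, 3.200000)

(-8.9025, 14.7127, -1.0300, 3.2000)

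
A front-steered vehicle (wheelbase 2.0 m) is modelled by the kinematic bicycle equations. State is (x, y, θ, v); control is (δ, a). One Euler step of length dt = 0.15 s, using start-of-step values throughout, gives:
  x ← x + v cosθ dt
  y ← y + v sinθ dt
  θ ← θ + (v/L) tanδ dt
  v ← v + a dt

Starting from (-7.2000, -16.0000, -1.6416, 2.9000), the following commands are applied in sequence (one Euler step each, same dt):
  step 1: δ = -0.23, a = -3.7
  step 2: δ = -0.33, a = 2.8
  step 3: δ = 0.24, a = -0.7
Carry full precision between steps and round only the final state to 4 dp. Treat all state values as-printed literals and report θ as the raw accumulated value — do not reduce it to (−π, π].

(-7.3485, -17.1910, -1.7020, 2.6600)

after step 1 (δ=-0.23, a=-3.7): (-7.230774, -16.433910, -1.692526, 2.345000)
after step 2 (δ=-0.33, a=2.8): (-7.273487, -16.783057, -1.752768, 2.765000)
after step 3 (δ=0.24, a=-0.7): (-7.348543, -17.190959, -1.702020, 2.660000)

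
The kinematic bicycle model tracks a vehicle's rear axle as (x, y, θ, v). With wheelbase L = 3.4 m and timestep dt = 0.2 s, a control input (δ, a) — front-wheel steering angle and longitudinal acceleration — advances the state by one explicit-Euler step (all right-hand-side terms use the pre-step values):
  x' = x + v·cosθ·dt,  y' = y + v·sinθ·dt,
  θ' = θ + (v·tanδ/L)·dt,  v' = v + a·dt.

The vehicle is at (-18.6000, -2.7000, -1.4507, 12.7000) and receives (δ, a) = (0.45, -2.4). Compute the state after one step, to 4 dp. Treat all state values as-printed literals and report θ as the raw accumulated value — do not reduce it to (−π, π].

x' = -18.6000 + 12.7000·cos(-1.4507)·0.2 = -18.2957
y' = -2.7000 + 12.7000·sin(-1.4507)·0.2 = -5.2217
θ' = -1.4507 + (12.7000/3.4)·tan(0.45)·0.2 = -1.0898
v' = 12.7000 − 2.4000·0.2 = 12.2200

(-18.2957, -5.2217, -1.0898, 12.2200)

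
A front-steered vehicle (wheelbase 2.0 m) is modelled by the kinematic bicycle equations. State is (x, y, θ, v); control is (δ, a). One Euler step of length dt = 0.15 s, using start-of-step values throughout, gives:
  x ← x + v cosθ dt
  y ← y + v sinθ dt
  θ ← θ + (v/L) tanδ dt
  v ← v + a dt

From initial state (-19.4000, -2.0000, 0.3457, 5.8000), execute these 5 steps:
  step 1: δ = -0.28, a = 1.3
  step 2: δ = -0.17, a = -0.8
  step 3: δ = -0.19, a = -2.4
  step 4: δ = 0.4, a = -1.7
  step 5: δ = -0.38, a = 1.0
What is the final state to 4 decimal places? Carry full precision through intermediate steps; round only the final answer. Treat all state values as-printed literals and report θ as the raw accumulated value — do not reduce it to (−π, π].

after step 1 (δ=-0.28, a=1.3): (-18.581471, -1.705196, 0.220614, 5.995000)
after step 2 (δ=-0.17, a=-0.8): (-17.704015, -1.508414, 0.143433, 5.875000)
after step 3 (δ=-0.19, a=-2.4): (-16.831815, -1.382447, 0.058692, 5.515000)
after step 4 (δ=0.4, a=-1.7): (-16.005989, -1.333922, 0.233570, 5.260000)
after step 5 (δ=-0.38, a=1.0): (-15.238413, -1.151307, 0.076001, 5.410000)

(-15.2384, -1.1513, 0.0760, 5.4100)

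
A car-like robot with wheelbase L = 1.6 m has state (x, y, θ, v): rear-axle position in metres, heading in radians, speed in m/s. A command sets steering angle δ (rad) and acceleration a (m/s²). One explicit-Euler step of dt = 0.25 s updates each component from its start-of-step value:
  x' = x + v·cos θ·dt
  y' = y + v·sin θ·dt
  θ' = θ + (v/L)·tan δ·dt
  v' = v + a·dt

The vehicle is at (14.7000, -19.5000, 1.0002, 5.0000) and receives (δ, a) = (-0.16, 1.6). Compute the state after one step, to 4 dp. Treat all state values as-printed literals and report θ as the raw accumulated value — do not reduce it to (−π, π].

(15.3752, -18.4480, 0.8741, 5.4000)

x' = 14.7000 + 5.0000·cos(1.0002)·0.25 = 15.3752
y' = -19.5000 + 5.0000·sin(1.0002)·0.25 = -18.4480
θ' = 1.0002 + (5.0000/1.6)·tan(-0.16)·0.25 = 0.8741
v' = 5.0000 + 1.6000·0.25 = 5.4000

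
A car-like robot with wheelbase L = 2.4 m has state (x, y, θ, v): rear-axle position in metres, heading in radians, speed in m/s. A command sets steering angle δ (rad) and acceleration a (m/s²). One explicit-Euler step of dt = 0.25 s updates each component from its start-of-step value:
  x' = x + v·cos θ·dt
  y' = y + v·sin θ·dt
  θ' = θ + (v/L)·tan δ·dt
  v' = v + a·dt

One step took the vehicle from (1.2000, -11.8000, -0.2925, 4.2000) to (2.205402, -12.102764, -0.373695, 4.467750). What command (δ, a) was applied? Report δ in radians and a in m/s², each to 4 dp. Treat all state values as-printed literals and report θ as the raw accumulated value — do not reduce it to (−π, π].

a = (v'−v)/dt = (0.267750)/0.25 = 1.0710
Δθ = θ'−θ = -0.081195;  (v·dt/L) = 4.2000·0.25/2.4 = 0.437500
tan δ = Δθ·L/(v·dt) = -0.185589  →  δ = -0.1835

δ = -0.1835, a = 1.0710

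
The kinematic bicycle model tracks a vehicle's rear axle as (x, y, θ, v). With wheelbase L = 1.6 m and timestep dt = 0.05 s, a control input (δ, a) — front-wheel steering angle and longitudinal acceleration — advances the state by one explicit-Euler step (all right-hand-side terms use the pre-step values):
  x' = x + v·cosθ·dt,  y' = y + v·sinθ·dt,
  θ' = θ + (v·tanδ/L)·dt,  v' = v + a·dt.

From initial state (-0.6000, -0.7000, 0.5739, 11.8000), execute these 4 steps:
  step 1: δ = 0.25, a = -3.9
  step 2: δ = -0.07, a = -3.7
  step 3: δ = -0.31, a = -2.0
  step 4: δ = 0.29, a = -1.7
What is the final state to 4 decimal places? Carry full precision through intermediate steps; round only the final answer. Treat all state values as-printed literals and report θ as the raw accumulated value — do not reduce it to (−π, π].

(1.2969, 0.6073, 0.6339, 11.2350)

after step 1 (δ=0.25, a=-3.9): (-0.104524, -0.379682, 0.668057, 11.605000)
after step 2 (δ=-0.07, a=-3.7): (0.350988, -0.020239, 0.642630, 11.420000)
after step 3 (δ=-0.31, a=-2.0): (0.808086, 0.321962, 0.528313, 11.320000)
after step 4 (δ=0.29, a=-1.7): (1.296917, 0.607270, 0.633876, 11.235000)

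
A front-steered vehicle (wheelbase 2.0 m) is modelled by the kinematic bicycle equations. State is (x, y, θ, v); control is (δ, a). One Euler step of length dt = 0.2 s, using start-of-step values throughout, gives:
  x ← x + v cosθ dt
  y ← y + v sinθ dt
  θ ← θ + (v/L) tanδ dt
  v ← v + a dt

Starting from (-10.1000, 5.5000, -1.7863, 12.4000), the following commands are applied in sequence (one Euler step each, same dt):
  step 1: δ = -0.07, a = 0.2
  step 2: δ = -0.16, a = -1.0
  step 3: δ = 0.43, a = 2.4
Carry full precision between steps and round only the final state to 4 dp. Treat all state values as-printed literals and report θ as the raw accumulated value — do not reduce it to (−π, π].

after step 1 (δ=-0.07, a=0.2): (-10.630322, 3.077365, -1.873242, 12.440000)
after step 2 (δ=-0.16, a=-1.0): (-11.371387, 0.702293, -2.073998, 12.240000)
after step 3 (δ=0.43, a=2.4): (-12.551893, -1.442260, -1.512646, 12.720000)

(-12.5519, -1.4423, -1.5126, 12.7200)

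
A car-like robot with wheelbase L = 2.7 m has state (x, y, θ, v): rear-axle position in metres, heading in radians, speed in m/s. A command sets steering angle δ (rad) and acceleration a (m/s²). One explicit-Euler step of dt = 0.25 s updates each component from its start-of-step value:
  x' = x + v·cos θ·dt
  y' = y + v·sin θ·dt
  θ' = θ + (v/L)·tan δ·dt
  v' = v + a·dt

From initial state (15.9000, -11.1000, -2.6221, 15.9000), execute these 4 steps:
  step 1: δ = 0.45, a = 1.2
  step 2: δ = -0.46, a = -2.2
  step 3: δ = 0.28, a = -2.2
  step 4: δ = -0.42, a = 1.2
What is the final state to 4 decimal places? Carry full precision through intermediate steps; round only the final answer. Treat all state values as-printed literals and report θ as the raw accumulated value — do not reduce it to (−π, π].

after step 1 (δ=0.45, a=1.2): (12.449417, -13.073348, -1.910936, 16.200000)
after step 2 (δ=-0.46, a=-2.2): (11.098263, -16.891316, -2.654109, 15.650000)
after step 3 (δ=0.28, a=-2.2): (7.641513, -18.723948, -2.237421, 15.100000)
after step 4 (δ=-0.42, a=1.2): (5.307291, -21.690770, -2.861796, 15.400000)

(5.3073, -21.6908, -2.8618, 15.4000)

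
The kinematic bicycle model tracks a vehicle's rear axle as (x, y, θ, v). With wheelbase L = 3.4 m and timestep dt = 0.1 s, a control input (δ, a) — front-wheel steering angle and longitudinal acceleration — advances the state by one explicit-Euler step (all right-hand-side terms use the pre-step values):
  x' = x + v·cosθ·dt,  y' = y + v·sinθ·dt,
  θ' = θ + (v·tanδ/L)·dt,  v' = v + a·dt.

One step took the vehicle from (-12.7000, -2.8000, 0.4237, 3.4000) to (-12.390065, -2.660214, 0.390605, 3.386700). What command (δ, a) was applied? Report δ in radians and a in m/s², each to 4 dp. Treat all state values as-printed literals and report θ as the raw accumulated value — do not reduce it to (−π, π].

δ = -0.3196, a = -0.1330

a = (v'−v)/dt = (-0.013300)/0.1 = -0.1330
Δθ = θ'−θ = -0.033095;  (v·dt/L) = 3.4000·0.1/3.4 = 0.100000
tan δ = Δθ·L/(v·dt) = -0.330950  →  δ = -0.3196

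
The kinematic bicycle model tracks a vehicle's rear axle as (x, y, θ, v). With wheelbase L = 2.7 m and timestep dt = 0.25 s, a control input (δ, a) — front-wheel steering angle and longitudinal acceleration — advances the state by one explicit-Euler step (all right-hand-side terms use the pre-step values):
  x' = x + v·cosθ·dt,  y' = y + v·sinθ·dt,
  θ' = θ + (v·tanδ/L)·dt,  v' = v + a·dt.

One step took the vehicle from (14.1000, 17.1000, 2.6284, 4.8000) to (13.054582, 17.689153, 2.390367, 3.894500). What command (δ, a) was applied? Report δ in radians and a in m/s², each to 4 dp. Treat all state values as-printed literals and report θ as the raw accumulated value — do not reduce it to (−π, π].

a = (v'−v)/dt = (-0.905500)/0.25 = -3.6220
Δθ = θ'−θ = -0.238033;  (v·dt/L) = 4.8000·0.25/2.7 = 0.444444
tan δ = Δθ·L/(v·dt) = -0.535574  →  δ = -0.4917

δ = -0.4917, a = -3.6220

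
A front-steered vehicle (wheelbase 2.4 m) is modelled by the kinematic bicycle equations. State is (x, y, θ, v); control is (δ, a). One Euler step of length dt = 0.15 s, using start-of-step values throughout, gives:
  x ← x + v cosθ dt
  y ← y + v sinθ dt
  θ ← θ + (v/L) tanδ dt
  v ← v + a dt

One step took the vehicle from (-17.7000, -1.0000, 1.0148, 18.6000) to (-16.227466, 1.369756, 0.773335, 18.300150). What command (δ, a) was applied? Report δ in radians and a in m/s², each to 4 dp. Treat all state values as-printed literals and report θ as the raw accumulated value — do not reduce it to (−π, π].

δ = -0.2048, a = -1.9990

a = (v'−v)/dt = (-0.299850)/0.15 = -1.9990
Δθ = θ'−θ = -0.241465;  (v·dt/L) = 18.6000·0.15/2.4 = 1.162500
tan δ = Δθ·L/(v·dt) = -0.207712  →  δ = -0.2048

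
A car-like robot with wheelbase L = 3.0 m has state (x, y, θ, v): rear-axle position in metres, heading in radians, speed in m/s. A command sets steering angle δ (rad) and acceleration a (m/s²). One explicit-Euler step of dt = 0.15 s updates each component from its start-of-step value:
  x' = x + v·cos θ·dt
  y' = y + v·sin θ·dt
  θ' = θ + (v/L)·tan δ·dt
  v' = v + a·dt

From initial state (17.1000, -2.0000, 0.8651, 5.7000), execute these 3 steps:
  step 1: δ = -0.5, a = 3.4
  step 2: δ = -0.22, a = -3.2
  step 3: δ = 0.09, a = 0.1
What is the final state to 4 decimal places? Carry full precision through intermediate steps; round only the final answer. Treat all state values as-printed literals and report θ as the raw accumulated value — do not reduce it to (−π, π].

(19.0507, -0.2292, 0.6658, 5.7450)

after step 1 (δ=-0.5, a=3.4): (17.654522, -1.349208, 0.709404, 6.210000)
after step 2 (δ=-0.22, a=-3.2): (18.361298, -0.742446, 0.639970, 5.730000)
after step 3 (δ=0.09, a=0.1): (19.050715, -0.229177, 0.665825, 5.745000)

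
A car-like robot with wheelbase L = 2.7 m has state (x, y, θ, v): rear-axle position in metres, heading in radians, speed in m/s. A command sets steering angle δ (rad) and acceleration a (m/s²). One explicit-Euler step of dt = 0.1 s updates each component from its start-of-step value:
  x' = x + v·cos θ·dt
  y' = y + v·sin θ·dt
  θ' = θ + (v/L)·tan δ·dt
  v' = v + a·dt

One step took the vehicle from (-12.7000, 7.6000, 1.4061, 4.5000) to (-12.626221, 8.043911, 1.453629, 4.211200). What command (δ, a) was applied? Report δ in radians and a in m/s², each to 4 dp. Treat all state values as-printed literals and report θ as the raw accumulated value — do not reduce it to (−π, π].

a = (v'−v)/dt = (-0.288800)/0.1 = -2.8880
Δθ = θ'−θ = 0.047529;  (v·dt/L) = 4.5000·0.1/2.7 = 0.166667
tan δ = Δθ·L/(v·dt) = 0.285174  →  δ = 0.2778

δ = 0.2778, a = -2.8880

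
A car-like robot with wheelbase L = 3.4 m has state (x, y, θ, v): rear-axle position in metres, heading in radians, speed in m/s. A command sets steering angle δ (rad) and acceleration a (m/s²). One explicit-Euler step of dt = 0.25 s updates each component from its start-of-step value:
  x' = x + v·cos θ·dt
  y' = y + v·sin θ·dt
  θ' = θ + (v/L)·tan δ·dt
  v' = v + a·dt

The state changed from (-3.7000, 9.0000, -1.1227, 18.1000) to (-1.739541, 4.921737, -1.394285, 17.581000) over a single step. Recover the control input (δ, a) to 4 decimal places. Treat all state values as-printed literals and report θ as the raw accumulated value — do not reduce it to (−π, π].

a = (v'−v)/dt = (-0.519000)/0.25 = -2.0760
Δθ = θ'−θ = -0.271585;  (v·dt/L) = 18.1000·0.25/3.4 = 1.330882
tan δ = Δθ·L/(v·dt) = -0.204064  →  δ = -0.2013

δ = -0.2013, a = -2.0760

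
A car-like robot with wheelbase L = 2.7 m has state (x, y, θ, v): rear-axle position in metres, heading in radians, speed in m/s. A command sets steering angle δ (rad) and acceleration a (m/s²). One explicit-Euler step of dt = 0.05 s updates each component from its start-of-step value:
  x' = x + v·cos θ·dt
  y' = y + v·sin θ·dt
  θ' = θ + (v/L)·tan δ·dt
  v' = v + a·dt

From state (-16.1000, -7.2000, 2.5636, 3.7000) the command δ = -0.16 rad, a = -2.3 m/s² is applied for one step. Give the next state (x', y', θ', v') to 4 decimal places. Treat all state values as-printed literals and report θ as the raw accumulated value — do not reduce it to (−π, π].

x' = -16.1000 + 3.7000·cos(2.5636)·0.05 = -16.2549
y' = -7.2000 + 3.7000·sin(2.5636)·0.05 = -7.0989
θ' = 2.5636 + (3.7000/2.7)·tan(-0.16)·0.05 = 2.5525
v' = 3.7000 − 2.3000·0.05 = 3.5850

(-16.2549, -7.0989, 2.5525, 3.5850)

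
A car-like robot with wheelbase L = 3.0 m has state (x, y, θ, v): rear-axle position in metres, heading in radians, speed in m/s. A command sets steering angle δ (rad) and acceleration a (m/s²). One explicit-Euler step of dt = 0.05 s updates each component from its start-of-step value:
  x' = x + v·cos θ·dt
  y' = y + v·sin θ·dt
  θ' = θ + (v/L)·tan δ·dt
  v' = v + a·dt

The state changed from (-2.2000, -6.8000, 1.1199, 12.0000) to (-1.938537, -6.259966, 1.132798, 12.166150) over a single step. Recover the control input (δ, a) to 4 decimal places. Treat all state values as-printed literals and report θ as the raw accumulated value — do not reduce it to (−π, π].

δ = 0.0644, a = 3.3230

a = (v'−v)/dt = (0.166150)/0.05 = 3.3230
Δθ = θ'−θ = 0.012898;  (v·dt/L) = 12.0000·0.05/3.0 = 0.200000
tan δ = Δθ·L/(v·dt) = 0.064490  →  δ = 0.0644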